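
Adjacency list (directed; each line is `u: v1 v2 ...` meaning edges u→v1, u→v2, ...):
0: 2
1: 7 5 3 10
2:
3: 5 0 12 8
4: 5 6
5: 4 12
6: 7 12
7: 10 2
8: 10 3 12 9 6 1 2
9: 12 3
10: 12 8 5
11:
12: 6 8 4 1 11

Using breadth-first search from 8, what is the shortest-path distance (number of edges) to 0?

Level 0: 8
Level 1: 1, 2, 3, 6, 9, 10, 12
Level 2: 0, 4, 5, 7, 11
0 first appears at level 2.

2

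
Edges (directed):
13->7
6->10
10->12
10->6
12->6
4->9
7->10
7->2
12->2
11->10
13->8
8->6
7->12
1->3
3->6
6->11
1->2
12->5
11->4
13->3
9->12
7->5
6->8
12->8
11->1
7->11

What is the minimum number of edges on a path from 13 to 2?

Level 0: 13
Level 1: 3, 7, 8
Level 2: 2, 5, 6, 10, 11, 12
Level 3: 1, 4
Level 4: 9
2 first appears at level 2.

2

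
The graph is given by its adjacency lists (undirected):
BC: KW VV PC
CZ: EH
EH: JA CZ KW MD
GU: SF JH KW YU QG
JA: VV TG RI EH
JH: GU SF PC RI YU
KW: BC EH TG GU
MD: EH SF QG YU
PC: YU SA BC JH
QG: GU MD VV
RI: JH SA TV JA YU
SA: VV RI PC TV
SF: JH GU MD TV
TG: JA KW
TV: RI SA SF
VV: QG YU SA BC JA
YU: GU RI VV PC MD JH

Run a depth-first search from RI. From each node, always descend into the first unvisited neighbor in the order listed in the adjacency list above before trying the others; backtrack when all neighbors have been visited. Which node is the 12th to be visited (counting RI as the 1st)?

Visit RI
RI → JH
JH → GU
GU → SF
SF → MD
MD → EH
EH → JA
JA → VV
VV → QG
VV → YU
YU → PC
PC → SA
SA → TV
PC → BC
BC → KW
KW → TG
EH → CZ

Visit order: RI, JH, GU, SF, MD, EH, JA, VV, QG, YU, PC, SA, TV, BC, KW, TG, CZ

SA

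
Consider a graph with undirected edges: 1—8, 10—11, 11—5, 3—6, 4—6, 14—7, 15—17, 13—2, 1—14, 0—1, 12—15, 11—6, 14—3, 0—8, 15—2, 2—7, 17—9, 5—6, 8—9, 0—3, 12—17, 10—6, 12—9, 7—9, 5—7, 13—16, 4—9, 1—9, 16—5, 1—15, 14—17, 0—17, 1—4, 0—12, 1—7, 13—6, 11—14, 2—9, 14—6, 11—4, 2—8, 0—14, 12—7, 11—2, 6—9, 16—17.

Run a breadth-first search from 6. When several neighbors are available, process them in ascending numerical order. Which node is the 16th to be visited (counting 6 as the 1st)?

Visit 6; enqueue 3, 4, 5, 9, 10, 11, 13, 14 → queue [3, 4, 5, 9, 10, 11, 13, 14]
Visit 3; enqueue 0 → queue [4, 5, 9, 10, 11, 13, 14, 0]
Visit 4; enqueue 1 → queue [5, 9, 10, 11, 13, 14, 0, 1]
Visit 5; enqueue 7, 16 → queue [9, 10, 11, 13, 14, 0, 1, 7, 16]
Visit 9; enqueue 2, 8, 12, 17 → queue [10, 11, 13, 14, 0, 1, 7, 16, 2, 8, 12, 17]
Visit 10 → queue [11, 13, 14, 0, 1, 7, 16, 2, 8, 12, 17]
Visit 11 → queue [13, 14, 0, 1, 7, 16, 2, 8, 12, 17]
Visit 13 → queue [14, 0, 1, 7, 16, 2, 8, 12, 17]
Visit 14 → queue [0, 1, 7, 16, 2, 8, 12, 17]
Visit 0 → queue [1, 7, 16, 2, 8, 12, 17]
Visit 1; enqueue 15 → queue [7, 16, 2, 8, 12, 17, 15]
Visit 7 → queue [16, 2, 8, 12, 17, 15]
Visit 16 → queue [2, 8, 12, 17, 15]
Visit 2 → queue [8, 12, 17, 15]
Visit 8 → queue [12, 17, 15]
Visit 12 → queue [17, 15]
Visit 17 → queue [15]
Visit 15 → queue []

Visit order: 6, 3, 4, 5, 9, 10, 11, 13, 14, 0, 1, 7, 16, 2, 8, 12, 17, 15

12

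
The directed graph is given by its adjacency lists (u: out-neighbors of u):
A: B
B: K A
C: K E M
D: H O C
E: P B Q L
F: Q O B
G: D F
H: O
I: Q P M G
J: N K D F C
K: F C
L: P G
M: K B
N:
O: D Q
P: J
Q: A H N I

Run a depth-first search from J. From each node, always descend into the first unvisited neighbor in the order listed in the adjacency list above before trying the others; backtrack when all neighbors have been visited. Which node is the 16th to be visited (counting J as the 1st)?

M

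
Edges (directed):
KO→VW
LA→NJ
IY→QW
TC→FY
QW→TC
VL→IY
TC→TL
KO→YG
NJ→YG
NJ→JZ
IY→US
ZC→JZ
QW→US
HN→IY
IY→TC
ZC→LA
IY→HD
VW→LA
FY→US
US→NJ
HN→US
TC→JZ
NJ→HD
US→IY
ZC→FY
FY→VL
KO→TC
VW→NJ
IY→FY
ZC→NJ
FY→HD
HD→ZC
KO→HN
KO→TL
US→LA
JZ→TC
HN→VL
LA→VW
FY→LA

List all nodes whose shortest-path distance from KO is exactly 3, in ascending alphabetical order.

Level 0: KO
Level 1: HN, TC, TL, VW, YG
Level 2: FY, IY, JZ, LA, NJ, US, VL
Level 3: HD, QW
Level 4: ZC

HD, QW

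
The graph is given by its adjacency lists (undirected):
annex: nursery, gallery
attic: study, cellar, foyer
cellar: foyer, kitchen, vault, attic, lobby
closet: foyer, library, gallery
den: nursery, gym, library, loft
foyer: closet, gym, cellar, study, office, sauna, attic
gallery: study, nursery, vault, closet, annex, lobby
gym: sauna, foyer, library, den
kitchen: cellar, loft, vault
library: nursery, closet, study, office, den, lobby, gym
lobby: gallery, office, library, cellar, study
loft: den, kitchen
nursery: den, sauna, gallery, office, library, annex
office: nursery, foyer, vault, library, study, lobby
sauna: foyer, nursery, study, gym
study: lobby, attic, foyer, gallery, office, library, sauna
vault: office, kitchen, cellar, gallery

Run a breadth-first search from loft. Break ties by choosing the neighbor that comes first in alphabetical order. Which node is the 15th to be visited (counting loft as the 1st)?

annex

Visit loft; enqueue den, kitchen → queue [den, kitchen]
Visit den; enqueue gym, library, nursery → queue [kitchen, gym, library, nursery]
Visit kitchen; enqueue cellar, vault → queue [gym, library, nursery, cellar, vault]
Visit gym; enqueue foyer, sauna → queue [library, nursery, cellar, vault, foyer, sauna]
Visit library; enqueue closet, lobby, office, study → queue [nursery, cellar, vault, foyer, sauna, closet, lobby, office, study]
Visit nursery; enqueue annex, gallery → queue [cellar, vault, foyer, sauna, closet, lobby, office, study, annex, gallery]
Visit cellar; enqueue attic → queue [vault, foyer, sauna, closet, lobby, office, study, annex, gallery, attic]
Visit vault → queue [foyer, sauna, closet, lobby, office, study, annex, gallery, attic]
Visit foyer → queue [sauna, closet, lobby, office, study, annex, gallery, attic]
Visit sauna → queue [closet, lobby, office, study, annex, gallery, attic]
Visit closet → queue [lobby, office, study, annex, gallery, attic]
Visit lobby → queue [office, study, annex, gallery, attic]
Visit office → queue [study, annex, gallery, attic]
Visit study → queue [annex, gallery, attic]
Visit annex → queue [gallery, attic]
Visit gallery → queue [attic]
Visit attic → queue []

Visit order: loft, den, kitchen, gym, library, nursery, cellar, vault, foyer, sauna, closet, lobby, office, study, annex, gallery, attic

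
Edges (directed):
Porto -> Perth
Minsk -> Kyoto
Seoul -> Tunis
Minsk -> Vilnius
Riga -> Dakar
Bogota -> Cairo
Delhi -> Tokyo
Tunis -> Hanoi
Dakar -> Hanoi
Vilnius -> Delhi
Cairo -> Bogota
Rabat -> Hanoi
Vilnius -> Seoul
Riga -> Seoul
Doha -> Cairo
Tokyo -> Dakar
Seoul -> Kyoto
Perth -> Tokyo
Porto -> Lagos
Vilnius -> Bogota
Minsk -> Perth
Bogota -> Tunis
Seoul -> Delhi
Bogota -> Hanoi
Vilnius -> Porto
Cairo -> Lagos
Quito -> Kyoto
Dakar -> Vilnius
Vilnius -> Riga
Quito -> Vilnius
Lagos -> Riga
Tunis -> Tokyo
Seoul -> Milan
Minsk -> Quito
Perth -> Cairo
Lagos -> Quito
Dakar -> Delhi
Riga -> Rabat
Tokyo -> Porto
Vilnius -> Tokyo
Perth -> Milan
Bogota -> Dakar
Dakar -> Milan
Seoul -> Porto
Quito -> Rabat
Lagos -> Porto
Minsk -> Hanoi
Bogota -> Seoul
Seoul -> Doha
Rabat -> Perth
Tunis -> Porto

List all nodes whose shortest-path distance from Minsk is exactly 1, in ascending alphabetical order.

Hanoi, Kyoto, Perth, Quito, Vilnius

Level 0: Minsk
Level 1: Hanoi, Kyoto, Perth, Quito, Vilnius
Level 2: Bogota, Cairo, Delhi, Milan, Porto, Rabat, Riga, Seoul, Tokyo
Level 3: Dakar, Doha, Lagos, Tunis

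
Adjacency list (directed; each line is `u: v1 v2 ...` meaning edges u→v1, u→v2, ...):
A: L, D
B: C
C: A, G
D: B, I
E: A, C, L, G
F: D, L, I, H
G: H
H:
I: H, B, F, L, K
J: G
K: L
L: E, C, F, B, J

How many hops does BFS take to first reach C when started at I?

Level 0: I
Level 1: B, F, H, K, L
Level 2: C, D, E, J
Level 3: A, G
C first appears at level 2.

2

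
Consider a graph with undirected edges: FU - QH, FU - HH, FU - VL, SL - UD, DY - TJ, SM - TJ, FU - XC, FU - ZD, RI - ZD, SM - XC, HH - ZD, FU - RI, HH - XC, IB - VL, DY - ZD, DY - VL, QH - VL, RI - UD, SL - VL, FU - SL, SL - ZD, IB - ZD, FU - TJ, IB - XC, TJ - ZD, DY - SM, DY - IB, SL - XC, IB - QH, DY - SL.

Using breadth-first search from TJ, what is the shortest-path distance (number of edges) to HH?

Level 0: TJ
Level 1: DY, FU, SM, ZD
Level 2: HH, IB, QH, RI, SL, VL, XC
Level 3: UD
HH first appears at level 2.

2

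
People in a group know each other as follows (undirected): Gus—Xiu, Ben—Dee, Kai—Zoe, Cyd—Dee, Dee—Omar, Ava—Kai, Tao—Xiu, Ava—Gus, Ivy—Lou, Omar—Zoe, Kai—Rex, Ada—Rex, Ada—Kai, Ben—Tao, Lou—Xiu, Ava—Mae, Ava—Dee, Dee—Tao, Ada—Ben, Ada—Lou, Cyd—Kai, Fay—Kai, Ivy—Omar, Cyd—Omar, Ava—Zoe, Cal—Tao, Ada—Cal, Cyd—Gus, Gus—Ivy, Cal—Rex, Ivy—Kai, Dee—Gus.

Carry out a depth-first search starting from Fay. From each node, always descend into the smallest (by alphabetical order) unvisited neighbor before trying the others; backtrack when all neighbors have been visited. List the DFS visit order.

Fay Kai Ada Ben Dee Ava Gus Cyd Omar Ivy Lou Xiu Tao Cal Rex Zoe Mae

Visit Fay
Fay → Kai
Kai → Ada
Ada → Ben
Ben → Dee
Dee → Ava
Ava → Gus
Gus → Cyd
Cyd → Omar
Omar → Ivy
Ivy → Lou
Lou → Xiu
Xiu → Tao
Tao → Cal
Cal → Rex
Omar → Zoe
Ava → Mae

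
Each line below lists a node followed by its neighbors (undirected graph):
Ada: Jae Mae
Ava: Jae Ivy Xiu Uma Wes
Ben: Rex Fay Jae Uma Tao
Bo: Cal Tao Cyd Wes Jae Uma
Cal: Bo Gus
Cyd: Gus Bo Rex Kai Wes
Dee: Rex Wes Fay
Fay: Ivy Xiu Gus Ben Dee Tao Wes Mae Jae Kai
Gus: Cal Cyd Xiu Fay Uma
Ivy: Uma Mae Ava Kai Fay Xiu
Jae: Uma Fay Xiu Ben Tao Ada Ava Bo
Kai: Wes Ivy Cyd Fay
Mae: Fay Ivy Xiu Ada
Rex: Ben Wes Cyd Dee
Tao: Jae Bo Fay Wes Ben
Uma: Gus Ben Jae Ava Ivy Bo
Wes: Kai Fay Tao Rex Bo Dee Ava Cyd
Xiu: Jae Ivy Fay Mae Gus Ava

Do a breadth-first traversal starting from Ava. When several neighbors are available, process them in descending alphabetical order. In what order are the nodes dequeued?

Ava, Xiu, Wes, Uma, Jae, Ivy, Mae, Gus, Fay, Tao, Rex, Kai, Dee, Cyd, Bo, Ben, Ada, Cal

Visit Ava; enqueue Xiu, Wes, Uma, Jae, Ivy → queue [Xiu, Wes, Uma, Jae, Ivy]
Visit Xiu; enqueue Mae, Gus, Fay → queue [Wes, Uma, Jae, Ivy, Mae, Gus, Fay]
Visit Wes; enqueue Tao, Rex, Kai, Dee, Cyd, Bo → queue [Uma, Jae, Ivy, Mae, Gus, Fay, Tao, Rex, Kai, Dee, Cyd, Bo]
Visit Uma; enqueue Ben → queue [Jae, Ivy, Mae, Gus, Fay, Tao, Rex, Kai, Dee, Cyd, Bo, Ben]
Visit Jae; enqueue Ada → queue [Ivy, Mae, Gus, Fay, Tao, Rex, Kai, Dee, Cyd, Bo, Ben, Ada]
Visit Ivy → queue [Mae, Gus, Fay, Tao, Rex, Kai, Dee, Cyd, Bo, Ben, Ada]
Visit Mae → queue [Gus, Fay, Tao, Rex, Kai, Dee, Cyd, Bo, Ben, Ada]
Visit Gus; enqueue Cal → queue [Fay, Tao, Rex, Kai, Dee, Cyd, Bo, Ben, Ada, Cal]
Visit Fay → queue [Tao, Rex, Kai, Dee, Cyd, Bo, Ben, Ada, Cal]
Visit Tao → queue [Rex, Kai, Dee, Cyd, Bo, Ben, Ada, Cal]
Visit Rex → queue [Kai, Dee, Cyd, Bo, Ben, Ada, Cal]
Visit Kai → queue [Dee, Cyd, Bo, Ben, Ada, Cal]
Visit Dee → queue [Cyd, Bo, Ben, Ada, Cal]
Visit Cyd → queue [Bo, Ben, Ada, Cal]
Visit Bo → queue [Ben, Ada, Cal]
Visit Ben → queue [Ada, Cal]
Visit Ada → queue [Cal]
Visit Cal → queue []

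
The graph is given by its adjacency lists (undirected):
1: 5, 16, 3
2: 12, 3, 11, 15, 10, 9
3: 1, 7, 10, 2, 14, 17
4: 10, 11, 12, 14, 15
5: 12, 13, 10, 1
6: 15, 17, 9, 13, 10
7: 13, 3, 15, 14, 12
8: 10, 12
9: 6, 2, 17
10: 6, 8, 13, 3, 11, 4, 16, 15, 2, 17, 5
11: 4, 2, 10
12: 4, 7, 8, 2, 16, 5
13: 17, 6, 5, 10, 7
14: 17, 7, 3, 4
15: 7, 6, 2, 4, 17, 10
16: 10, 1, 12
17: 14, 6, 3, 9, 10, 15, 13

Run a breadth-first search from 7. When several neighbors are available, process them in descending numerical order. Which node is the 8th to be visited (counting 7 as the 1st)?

Visit 7; enqueue 15, 14, 13, 12, 3 → queue [15, 14, 13, 12, 3]
Visit 15; enqueue 17, 10, 6, 4, 2 → queue [14, 13, 12, 3, 17, 10, 6, 4, 2]
Visit 14 → queue [13, 12, 3, 17, 10, 6, 4, 2]
Visit 13; enqueue 5 → queue [12, 3, 17, 10, 6, 4, 2, 5]
Visit 12; enqueue 16, 8 → queue [3, 17, 10, 6, 4, 2, 5, 16, 8]
Visit 3; enqueue 1 → queue [17, 10, 6, 4, 2, 5, 16, 8, 1]
Visit 17; enqueue 9 → queue [10, 6, 4, 2, 5, 16, 8, 1, 9]
Visit 10; enqueue 11 → queue [6, 4, 2, 5, 16, 8, 1, 9, 11]
Visit 6 → queue [4, 2, 5, 16, 8, 1, 9, 11]
Visit 4 → queue [2, 5, 16, 8, 1, 9, 11]
Visit 2 → queue [5, 16, 8, 1, 9, 11]
Visit 5 → queue [16, 8, 1, 9, 11]
Visit 16 → queue [8, 1, 9, 11]
Visit 8 → queue [1, 9, 11]
Visit 1 → queue [9, 11]
Visit 9 → queue [11]
Visit 11 → queue []

Visit order: 7, 15, 14, 13, 12, 3, 17, 10, 6, 4, 2, 5, 16, 8, 1, 9, 11

10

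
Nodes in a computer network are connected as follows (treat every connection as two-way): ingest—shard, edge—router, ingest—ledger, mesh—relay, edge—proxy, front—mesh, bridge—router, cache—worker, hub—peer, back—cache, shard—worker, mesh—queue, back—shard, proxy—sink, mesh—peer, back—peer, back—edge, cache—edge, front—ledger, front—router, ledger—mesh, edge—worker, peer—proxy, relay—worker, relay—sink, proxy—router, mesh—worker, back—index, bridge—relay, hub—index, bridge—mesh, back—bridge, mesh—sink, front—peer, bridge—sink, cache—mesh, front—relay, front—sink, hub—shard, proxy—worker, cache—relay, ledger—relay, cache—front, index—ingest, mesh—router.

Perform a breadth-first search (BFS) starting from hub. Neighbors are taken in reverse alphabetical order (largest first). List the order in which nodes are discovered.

Visit hub; enqueue shard, peer, index → queue [shard, peer, index]
Visit shard; enqueue worker, ingest, back → queue [peer, index, worker, ingest, back]
Visit peer; enqueue proxy, mesh, front → queue [index, worker, ingest, back, proxy, mesh, front]
Visit index → queue [worker, ingest, back, proxy, mesh, front]
Visit worker; enqueue relay, edge, cache → queue [ingest, back, proxy, mesh, front, relay, edge, cache]
Visit ingest; enqueue ledger → queue [back, proxy, mesh, front, relay, edge, cache, ledger]
Visit back; enqueue bridge → queue [proxy, mesh, front, relay, edge, cache, ledger, bridge]
Visit proxy; enqueue sink, router → queue [mesh, front, relay, edge, cache, ledger, bridge, sink, router]
Visit mesh; enqueue queue → queue [front, relay, edge, cache, ledger, bridge, sink, router, queue]
Visit front → queue [relay, edge, cache, ledger, bridge, sink, router, queue]
Visit relay → queue [edge, cache, ledger, bridge, sink, router, queue]
Visit edge → queue [cache, ledger, bridge, sink, router, queue]
Visit cache → queue [ledger, bridge, sink, router, queue]
Visit ledger → queue [bridge, sink, router, queue]
Visit bridge → queue [sink, router, queue]
Visit sink → queue [router, queue]
Visit router → queue [queue]
Visit queue → queue []

hub, shard, peer, index, worker, ingest, back, proxy, mesh, front, relay, edge, cache, ledger, bridge, sink, router, queue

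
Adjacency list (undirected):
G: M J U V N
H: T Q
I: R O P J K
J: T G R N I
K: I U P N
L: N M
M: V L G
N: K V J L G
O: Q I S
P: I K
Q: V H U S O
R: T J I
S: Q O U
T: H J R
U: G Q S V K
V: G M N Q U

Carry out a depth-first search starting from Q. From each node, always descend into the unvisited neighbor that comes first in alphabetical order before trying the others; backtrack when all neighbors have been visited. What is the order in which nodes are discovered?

Q, H, T, J, G, M, L, N, K, I, O, S, U, V, P, R

Visit Q
Q → H
H → T
T → J
J → G
G → M
M → L
L → N
N → K
K → I
I → O
O → S
S → U
U → V
I → P
I → R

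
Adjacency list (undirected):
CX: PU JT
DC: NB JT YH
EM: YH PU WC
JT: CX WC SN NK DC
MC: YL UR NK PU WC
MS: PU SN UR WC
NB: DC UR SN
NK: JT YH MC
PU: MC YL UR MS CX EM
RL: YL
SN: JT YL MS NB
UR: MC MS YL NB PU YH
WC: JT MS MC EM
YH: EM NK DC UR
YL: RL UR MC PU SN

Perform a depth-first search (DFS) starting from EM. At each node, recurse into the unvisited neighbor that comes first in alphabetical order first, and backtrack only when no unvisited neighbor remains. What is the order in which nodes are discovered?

EM, PU, CX, JT, DC, NB, SN, MS, UR, MC, NK, YH, WC, YL, RL

Visit EM
EM → PU
PU → CX
CX → JT
JT → DC
DC → NB
NB → SN
SN → MS
MS → UR
UR → MC
MC → NK
NK → YH
MC → WC
MC → YL
YL → RL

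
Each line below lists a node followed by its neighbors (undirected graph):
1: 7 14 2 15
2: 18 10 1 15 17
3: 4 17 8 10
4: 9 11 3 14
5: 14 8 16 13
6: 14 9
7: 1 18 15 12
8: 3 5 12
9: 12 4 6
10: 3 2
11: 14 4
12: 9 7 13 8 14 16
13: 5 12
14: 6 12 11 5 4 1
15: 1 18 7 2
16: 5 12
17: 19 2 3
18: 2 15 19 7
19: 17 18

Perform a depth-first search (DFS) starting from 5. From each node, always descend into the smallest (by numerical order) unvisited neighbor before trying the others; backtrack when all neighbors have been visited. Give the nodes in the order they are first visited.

5 -> 8 -> 3 -> 4 -> 9 -> 6 -> 14 -> 1 -> 2 -> 10 -> 15 -> 7 -> 12 -> 13 -> 16 -> 18 -> 19 -> 17 -> 11

Visit 5
5 → 8
8 → 3
3 → 4
4 → 9
9 → 6
6 → 14
14 → 1
1 → 2
2 → 10
2 → 15
15 → 7
7 → 12
12 → 13
12 → 16
7 → 18
18 → 19
19 → 17
14 → 11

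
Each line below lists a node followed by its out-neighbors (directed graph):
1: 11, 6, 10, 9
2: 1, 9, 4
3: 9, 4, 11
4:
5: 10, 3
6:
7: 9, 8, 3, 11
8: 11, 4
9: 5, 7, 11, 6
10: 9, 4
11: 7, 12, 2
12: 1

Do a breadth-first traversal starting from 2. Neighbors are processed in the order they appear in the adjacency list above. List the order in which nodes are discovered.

2 → 1 → 9 → 4 → 11 → 6 → 10 → 5 → 7 → 12 → 3 → 8

Visit 2; enqueue 1, 9, 4 → queue [1, 9, 4]
Visit 1; enqueue 11, 6, 10 → queue [9, 4, 11, 6, 10]
Visit 9; enqueue 5, 7 → queue [4, 11, 6, 10, 5, 7]
Visit 4 → queue [11, 6, 10, 5, 7]
Visit 11; enqueue 12 → queue [6, 10, 5, 7, 12]
Visit 6 → queue [10, 5, 7, 12]
Visit 10 → queue [5, 7, 12]
Visit 5; enqueue 3 → queue [7, 12, 3]
Visit 7; enqueue 8 → queue [12, 3, 8]
Visit 12 → queue [3, 8]
Visit 3 → queue [8]
Visit 8 → queue []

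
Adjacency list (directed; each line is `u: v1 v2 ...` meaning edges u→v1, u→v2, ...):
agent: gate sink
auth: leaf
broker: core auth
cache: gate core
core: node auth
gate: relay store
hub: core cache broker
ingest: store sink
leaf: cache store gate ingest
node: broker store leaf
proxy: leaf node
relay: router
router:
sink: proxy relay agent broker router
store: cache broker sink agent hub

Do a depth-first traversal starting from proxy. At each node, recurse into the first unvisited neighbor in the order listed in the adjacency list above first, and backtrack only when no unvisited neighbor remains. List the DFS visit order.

Visit proxy
proxy → leaf
leaf → cache
cache → gate
gate → relay
relay → router
gate → store
store → broker
broker → core
core → node
core → auth
store → sink
sink → agent
store → hub
leaf → ingest

proxy -> leaf -> cache -> gate -> relay -> router -> store -> broker -> core -> node -> auth -> sink -> agent -> hub -> ingest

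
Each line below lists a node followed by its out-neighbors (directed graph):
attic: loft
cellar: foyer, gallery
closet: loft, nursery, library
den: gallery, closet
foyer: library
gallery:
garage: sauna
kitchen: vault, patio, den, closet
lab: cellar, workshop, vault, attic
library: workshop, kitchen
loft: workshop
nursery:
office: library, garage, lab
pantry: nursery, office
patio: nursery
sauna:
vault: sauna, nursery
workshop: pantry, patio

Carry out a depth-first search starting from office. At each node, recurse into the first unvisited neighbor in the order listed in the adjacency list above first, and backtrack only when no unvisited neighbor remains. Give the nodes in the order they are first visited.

Visit office
office → library
library → workshop
workshop → pantry
pantry → nursery
workshop → patio
library → kitchen
kitchen → vault
vault → sauna
kitchen → den
den → gallery
den → closet
closet → loft
office → garage
office → lab
lab → cellar
cellar → foyer
lab → attic

office, library, workshop, pantry, nursery, patio, kitchen, vault, sauna, den, gallery, closet, loft, garage, lab, cellar, foyer, attic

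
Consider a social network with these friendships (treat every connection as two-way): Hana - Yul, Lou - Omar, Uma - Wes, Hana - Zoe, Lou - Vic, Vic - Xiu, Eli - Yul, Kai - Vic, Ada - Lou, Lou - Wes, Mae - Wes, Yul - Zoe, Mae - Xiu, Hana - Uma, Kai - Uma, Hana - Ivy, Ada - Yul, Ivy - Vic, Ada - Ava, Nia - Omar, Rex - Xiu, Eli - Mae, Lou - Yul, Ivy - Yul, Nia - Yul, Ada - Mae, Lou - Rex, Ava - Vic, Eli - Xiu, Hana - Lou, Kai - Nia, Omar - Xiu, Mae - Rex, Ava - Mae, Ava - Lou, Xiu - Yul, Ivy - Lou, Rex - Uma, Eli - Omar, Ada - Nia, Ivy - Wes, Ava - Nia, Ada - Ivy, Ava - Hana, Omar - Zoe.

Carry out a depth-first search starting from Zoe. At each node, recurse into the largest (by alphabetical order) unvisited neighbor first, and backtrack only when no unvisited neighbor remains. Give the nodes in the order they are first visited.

Zoe Yul Xiu Vic Lou Wes Uma Rex Mae Eli Omar Nia Kai Ava Hana Ivy Ada

Visit Zoe
Zoe → Yul
Yul → Xiu
Xiu → Vic
Vic → Lou
Lou → Wes
Wes → Uma
Uma → Rex
Rex → Mae
Mae → Eli
Eli → Omar
Omar → Nia
Nia → Kai
Nia → Ava
Ava → Hana
Hana → Ivy
Ivy → Ada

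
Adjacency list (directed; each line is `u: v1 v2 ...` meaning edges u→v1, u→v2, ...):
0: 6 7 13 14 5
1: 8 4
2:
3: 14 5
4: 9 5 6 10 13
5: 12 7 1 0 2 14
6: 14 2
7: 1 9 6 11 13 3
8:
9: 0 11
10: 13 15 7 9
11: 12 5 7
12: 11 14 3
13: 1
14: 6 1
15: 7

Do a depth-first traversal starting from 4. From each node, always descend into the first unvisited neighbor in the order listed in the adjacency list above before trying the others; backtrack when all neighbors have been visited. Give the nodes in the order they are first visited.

Visit 4
4 → 9
9 → 0
0 → 6
6 → 14
14 → 1
1 → 8
6 → 2
0 → 7
7 → 11
11 → 12
12 → 3
3 → 5
7 → 13
4 → 10
10 → 15

4, 9, 0, 6, 14, 1, 8, 2, 7, 11, 12, 3, 5, 13, 10, 15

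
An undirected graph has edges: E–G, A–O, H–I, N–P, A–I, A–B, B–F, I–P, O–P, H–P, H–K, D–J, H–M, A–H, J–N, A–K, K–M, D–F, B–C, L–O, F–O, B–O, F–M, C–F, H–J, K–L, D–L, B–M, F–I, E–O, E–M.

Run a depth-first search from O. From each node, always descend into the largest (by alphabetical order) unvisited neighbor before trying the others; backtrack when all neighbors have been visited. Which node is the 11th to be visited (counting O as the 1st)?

Visit O
O → P
P → N
N → J
J → H
H → M
M → K
K → L
L → D
D → F
F → I
I → A
A → B
B → C
M → E
E → G

Visit order: O, P, N, J, H, M, K, L, D, F, I, A, B, C, E, G

I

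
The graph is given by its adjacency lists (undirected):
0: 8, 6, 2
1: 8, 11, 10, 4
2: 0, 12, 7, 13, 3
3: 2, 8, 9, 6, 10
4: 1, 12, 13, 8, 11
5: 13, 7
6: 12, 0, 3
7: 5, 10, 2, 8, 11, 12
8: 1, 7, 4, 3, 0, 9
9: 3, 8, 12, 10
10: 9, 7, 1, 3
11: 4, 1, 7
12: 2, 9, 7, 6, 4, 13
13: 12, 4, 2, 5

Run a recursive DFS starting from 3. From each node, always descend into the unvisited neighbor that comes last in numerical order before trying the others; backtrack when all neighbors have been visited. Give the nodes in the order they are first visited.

Visit 3
3 → 10
10 → 9
9 → 12
12 → 13
13 → 5
5 → 7
7 → 11
11 → 4
4 → 8
8 → 1
8 → 0
0 → 6
0 → 2

3 -> 10 -> 9 -> 12 -> 13 -> 5 -> 7 -> 11 -> 4 -> 8 -> 1 -> 0 -> 6 -> 2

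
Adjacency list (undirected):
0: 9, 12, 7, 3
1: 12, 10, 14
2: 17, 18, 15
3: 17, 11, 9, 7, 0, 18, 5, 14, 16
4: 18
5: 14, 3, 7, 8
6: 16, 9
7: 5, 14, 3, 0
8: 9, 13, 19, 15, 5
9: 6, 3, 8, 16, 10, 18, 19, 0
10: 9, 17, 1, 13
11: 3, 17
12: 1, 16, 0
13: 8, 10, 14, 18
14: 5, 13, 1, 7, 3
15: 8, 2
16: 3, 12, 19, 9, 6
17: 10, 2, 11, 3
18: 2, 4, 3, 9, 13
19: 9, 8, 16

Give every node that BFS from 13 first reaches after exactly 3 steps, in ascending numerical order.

0, 6, 11, 12, 16

Level 0: 13
Level 1: 8, 10, 14, 18
Level 2: 1, 2, 3, 4, 5, 7, 9, 15, 17, 19
Level 3: 0, 6, 11, 12, 16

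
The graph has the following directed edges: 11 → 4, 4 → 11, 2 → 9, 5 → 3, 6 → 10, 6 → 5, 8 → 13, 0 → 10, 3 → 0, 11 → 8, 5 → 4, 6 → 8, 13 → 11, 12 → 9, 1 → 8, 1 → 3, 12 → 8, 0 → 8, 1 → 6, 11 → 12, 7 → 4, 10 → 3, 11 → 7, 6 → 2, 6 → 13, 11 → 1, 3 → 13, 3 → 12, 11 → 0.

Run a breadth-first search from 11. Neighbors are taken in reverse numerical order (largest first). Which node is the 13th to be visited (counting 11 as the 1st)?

Visit 11; enqueue 12, 8, 7, 4, 1, 0 → queue [12, 8, 7, 4, 1, 0]
Visit 12; enqueue 9 → queue [8, 7, 4, 1, 0, 9]
Visit 8; enqueue 13 → queue [7, 4, 1, 0, 9, 13]
Visit 7 → queue [4, 1, 0, 9, 13]
Visit 4 → queue [1, 0, 9, 13]
Visit 1; enqueue 6, 3 → queue [0, 9, 13, 6, 3]
Visit 0; enqueue 10 → queue [9, 13, 6, 3, 10]
Visit 9 → queue [13, 6, 3, 10]
Visit 13 → queue [6, 3, 10]
Visit 6; enqueue 5, 2 → queue [3, 10, 5, 2]
Visit 3 → queue [10, 5, 2]
Visit 10 → queue [5, 2]
Visit 5 → queue [2]
Visit 2 → queue []

Visit order: 11, 12, 8, 7, 4, 1, 0, 9, 13, 6, 3, 10, 5, 2

5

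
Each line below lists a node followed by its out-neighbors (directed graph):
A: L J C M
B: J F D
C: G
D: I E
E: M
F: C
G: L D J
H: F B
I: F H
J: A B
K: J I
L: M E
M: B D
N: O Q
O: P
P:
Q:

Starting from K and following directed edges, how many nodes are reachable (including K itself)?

13

BFS from K visits: K, J, I, A, B, F, H, L, C, M, D, E, G
Reachable nodes: 13 of 17 total.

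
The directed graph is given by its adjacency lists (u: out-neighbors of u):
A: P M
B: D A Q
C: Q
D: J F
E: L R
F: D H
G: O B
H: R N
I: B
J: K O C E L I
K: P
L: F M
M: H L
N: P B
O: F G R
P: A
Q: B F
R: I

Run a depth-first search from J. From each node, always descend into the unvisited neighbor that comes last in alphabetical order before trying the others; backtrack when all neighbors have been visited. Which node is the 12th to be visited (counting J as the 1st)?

M

Visit J
J → O
O → R
R → I
I → B
B → Q
Q → F
F → H
H → N
N → P
P → A
A → M
M → L
F → D
O → G
J → K
J → E
J → C

Visit order: J, O, R, I, B, Q, F, H, N, P, A, M, L, D, G, K, E, C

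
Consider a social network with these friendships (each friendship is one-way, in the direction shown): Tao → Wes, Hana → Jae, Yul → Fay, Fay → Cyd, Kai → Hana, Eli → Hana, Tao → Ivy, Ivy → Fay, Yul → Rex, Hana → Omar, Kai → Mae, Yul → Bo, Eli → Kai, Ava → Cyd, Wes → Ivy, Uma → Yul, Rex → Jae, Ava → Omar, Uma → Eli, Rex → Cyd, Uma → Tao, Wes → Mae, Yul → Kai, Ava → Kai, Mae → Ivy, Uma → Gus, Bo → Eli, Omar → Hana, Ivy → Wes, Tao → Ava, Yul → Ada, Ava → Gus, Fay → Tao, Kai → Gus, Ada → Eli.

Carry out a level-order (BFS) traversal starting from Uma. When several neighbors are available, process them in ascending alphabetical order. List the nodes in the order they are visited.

Visit Uma; enqueue Eli, Gus, Tao, Yul → queue [Eli, Gus, Tao, Yul]
Visit Eli; enqueue Hana, Kai → queue [Gus, Tao, Yul, Hana, Kai]
Visit Gus → queue [Tao, Yul, Hana, Kai]
Visit Tao; enqueue Ava, Ivy, Wes → queue [Yul, Hana, Kai, Ava, Ivy, Wes]
Visit Yul; enqueue Ada, Bo, Fay, Rex → queue [Hana, Kai, Ava, Ivy, Wes, Ada, Bo, Fay, Rex]
Visit Hana; enqueue Jae, Omar → queue [Kai, Ava, Ivy, Wes, Ada, Bo, Fay, Rex, Jae, Omar]
Visit Kai; enqueue Mae → queue [Ava, Ivy, Wes, Ada, Bo, Fay, Rex, Jae, Omar, Mae]
Visit Ava; enqueue Cyd → queue [Ivy, Wes, Ada, Bo, Fay, Rex, Jae, Omar, Mae, Cyd]
Visit Ivy → queue [Wes, Ada, Bo, Fay, Rex, Jae, Omar, Mae, Cyd]
Visit Wes → queue [Ada, Bo, Fay, Rex, Jae, Omar, Mae, Cyd]
Visit Ada → queue [Bo, Fay, Rex, Jae, Omar, Mae, Cyd]
Visit Bo → queue [Fay, Rex, Jae, Omar, Mae, Cyd]
Visit Fay → queue [Rex, Jae, Omar, Mae, Cyd]
Visit Rex → queue [Jae, Omar, Mae, Cyd]
Visit Jae → queue [Omar, Mae, Cyd]
Visit Omar → queue [Mae, Cyd]
Visit Mae → queue [Cyd]
Visit Cyd → queue []

Uma, Eli, Gus, Tao, Yul, Hana, Kai, Ava, Ivy, Wes, Ada, Bo, Fay, Rex, Jae, Omar, Mae, Cyd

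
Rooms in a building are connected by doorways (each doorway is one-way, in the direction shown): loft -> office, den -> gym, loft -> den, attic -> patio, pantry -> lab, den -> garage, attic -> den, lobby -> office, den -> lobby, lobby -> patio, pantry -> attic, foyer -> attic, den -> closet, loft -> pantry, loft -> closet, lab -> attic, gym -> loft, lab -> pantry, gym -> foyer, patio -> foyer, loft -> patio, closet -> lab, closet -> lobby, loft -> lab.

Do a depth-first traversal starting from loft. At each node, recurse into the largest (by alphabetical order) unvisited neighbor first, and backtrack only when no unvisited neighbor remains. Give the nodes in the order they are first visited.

Visit loft
loft → patio
patio → foyer
foyer → attic
attic → den
den → lobby
lobby → office
den → gym
den → garage
den → closet
closet → lab
lab → pantry

loft -> patio -> foyer -> attic -> den -> lobby -> office -> gym -> garage -> closet -> lab -> pantry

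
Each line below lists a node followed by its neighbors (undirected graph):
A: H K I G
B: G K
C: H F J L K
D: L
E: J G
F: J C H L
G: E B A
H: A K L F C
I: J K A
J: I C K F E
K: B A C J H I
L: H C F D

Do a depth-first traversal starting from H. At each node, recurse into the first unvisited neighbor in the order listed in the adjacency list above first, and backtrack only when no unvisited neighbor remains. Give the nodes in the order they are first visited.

Visit H
H → A
A → K
K → B
B → G
G → E
E → J
J → I
J → C
C → F
F → L
L → D

H -> A -> K -> B -> G -> E -> J -> I -> C -> F -> L -> D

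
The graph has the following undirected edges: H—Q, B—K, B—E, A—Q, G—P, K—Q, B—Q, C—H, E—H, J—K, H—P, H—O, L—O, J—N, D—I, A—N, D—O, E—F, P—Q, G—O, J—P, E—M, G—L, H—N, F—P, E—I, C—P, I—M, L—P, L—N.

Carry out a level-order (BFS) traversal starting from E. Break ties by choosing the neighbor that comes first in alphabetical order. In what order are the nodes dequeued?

E, B, F, H, I, M, K, Q, P, C, N, O, D, J, A, G, L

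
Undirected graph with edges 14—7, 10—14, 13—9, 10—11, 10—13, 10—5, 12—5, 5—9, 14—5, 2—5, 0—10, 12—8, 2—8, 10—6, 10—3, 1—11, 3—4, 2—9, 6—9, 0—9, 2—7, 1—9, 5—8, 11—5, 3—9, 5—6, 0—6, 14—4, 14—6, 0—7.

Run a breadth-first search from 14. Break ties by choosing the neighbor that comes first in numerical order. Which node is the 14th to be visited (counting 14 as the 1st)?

Visit 14; enqueue 4, 5, 6, 7, 10 → queue [4, 5, 6, 7, 10]
Visit 4; enqueue 3 → queue [5, 6, 7, 10, 3]
Visit 5; enqueue 2, 8, 9, 11, 12 → queue [6, 7, 10, 3, 2, 8, 9, 11, 12]
Visit 6; enqueue 0 → queue [7, 10, 3, 2, 8, 9, 11, 12, 0]
Visit 7 → queue [10, 3, 2, 8, 9, 11, 12, 0]
Visit 10; enqueue 13 → queue [3, 2, 8, 9, 11, 12, 0, 13]
Visit 3 → queue [2, 8, 9, 11, 12, 0, 13]
Visit 2 → queue [8, 9, 11, 12, 0, 13]
Visit 8 → queue [9, 11, 12, 0, 13]
Visit 9; enqueue 1 → queue [11, 12, 0, 13, 1]
Visit 11 → queue [12, 0, 13, 1]
Visit 12 → queue [0, 13, 1]
Visit 0 → queue [13, 1]
Visit 13 → queue [1]
Visit 1 → queue []

Visit order: 14, 4, 5, 6, 7, 10, 3, 2, 8, 9, 11, 12, 0, 13, 1

13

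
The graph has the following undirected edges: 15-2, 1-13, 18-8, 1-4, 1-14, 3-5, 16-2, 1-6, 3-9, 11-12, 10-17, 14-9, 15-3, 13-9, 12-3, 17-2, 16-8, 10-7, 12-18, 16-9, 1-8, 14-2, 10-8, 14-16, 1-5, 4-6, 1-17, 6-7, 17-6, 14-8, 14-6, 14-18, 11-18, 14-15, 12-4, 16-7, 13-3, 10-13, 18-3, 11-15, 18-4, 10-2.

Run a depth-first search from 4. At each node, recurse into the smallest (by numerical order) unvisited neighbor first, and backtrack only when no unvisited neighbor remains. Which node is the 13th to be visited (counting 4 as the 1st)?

Visit 4
4 → 1
1 → 5
5 → 3
3 → 9
9 → 13
13 → 10
10 → 2
2 → 14
14 → 6
6 → 7
7 → 16
16 → 8
8 → 18
18 → 11
11 → 12
11 → 15
6 → 17

Visit order: 4, 1, 5, 3, 9, 13, 10, 2, 14, 6, 7, 16, 8, 18, 11, 12, 15, 17

8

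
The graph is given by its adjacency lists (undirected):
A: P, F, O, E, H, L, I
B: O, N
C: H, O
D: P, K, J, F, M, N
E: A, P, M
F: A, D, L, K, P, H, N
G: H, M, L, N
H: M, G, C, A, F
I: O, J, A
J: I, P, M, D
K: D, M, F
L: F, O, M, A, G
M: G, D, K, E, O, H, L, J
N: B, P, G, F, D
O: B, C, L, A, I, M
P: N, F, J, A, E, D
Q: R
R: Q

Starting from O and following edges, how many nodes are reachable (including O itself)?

BFS from O visits: O, A, B, C, I, L, M, E, F, H, P, N, J, G, D, K
Reachable nodes: 16 of 18 total.

16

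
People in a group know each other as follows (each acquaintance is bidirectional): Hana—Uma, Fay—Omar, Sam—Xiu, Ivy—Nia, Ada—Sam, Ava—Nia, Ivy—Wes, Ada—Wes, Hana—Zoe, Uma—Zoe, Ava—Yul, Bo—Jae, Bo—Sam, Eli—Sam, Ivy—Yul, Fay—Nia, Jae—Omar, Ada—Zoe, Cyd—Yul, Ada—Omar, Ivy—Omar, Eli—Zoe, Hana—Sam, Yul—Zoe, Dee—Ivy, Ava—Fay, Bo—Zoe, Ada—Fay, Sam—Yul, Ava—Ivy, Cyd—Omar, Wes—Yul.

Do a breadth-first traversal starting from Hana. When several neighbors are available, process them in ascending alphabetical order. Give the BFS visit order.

Hana -> Sam -> Uma -> Zoe -> Ada -> Bo -> Eli -> Xiu -> Yul -> Fay -> Omar -> Wes -> Jae -> Ava -> Cyd -> Ivy -> Nia -> Dee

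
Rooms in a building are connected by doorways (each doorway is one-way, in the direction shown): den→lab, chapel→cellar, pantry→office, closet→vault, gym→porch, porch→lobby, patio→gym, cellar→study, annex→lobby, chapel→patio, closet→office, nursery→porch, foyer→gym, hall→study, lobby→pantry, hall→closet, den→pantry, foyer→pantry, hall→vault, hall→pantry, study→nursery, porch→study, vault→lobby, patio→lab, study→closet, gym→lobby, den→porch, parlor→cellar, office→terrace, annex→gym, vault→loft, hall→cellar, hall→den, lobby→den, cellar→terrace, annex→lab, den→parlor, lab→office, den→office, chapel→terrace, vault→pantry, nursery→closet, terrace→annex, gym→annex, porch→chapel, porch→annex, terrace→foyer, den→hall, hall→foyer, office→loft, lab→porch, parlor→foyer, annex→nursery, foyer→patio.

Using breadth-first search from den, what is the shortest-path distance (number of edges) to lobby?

2

Level 0: den
Level 1: hall, lab, office, pantry, parlor, porch
Level 2: annex, cellar, chapel, closet, foyer, lobby, loft, study, terrace, vault
Level 3: gym, nursery, patio
lobby first appears at level 2.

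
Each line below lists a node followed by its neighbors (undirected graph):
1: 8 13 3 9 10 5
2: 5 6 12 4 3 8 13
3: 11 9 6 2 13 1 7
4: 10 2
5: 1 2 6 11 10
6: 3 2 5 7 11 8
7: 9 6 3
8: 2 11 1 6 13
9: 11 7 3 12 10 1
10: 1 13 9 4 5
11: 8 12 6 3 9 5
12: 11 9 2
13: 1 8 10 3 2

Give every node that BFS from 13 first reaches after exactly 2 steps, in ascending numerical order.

4, 5, 6, 7, 9, 11, 12

Level 0: 13
Level 1: 1, 2, 3, 8, 10
Level 2: 4, 5, 6, 7, 9, 11, 12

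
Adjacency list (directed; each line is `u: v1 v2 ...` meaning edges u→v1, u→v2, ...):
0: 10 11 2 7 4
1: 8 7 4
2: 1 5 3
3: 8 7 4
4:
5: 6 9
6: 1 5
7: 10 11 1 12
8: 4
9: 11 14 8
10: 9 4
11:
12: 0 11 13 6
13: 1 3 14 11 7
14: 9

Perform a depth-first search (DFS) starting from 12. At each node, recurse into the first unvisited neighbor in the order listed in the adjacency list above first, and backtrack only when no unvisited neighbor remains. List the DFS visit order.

Visit 12
12 → 0
0 → 10
10 → 9
9 → 11
9 → 14
9 → 8
8 → 4
0 → 2
2 → 1
1 → 7
2 → 5
5 → 6
2 → 3
12 → 13

12 → 0 → 10 → 9 → 11 → 14 → 8 → 4 → 2 → 1 → 7 → 5 → 6 → 3 → 13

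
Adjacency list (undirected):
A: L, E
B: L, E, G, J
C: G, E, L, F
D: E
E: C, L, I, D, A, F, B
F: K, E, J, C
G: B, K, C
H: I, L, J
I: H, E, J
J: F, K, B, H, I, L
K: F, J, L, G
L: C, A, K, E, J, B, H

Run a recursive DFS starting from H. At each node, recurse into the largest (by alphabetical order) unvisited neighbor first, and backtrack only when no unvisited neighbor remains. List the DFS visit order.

Visit H
H → L
L → K
K → J
J → I
I → E
E → F
F → C
C → G
G → B
E → D
E → A

H -> L -> K -> J -> I -> E -> F -> C -> G -> B -> D -> A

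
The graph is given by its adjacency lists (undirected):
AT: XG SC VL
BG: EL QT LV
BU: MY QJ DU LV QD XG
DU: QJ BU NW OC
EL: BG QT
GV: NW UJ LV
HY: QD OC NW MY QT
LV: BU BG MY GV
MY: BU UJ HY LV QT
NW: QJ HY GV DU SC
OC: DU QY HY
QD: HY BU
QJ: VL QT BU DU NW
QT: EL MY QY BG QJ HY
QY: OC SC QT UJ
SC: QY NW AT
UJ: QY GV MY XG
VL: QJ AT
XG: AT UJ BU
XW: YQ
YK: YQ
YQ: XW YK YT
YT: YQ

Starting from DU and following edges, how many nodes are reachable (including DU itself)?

BFS from DU visits: DU, QJ, OC, NW, BU, VL, QT, QY, HY, SC, GV, XG, QD, MY, LV, AT, EL, BG, UJ
Reachable nodes: 19 of 23 total.

19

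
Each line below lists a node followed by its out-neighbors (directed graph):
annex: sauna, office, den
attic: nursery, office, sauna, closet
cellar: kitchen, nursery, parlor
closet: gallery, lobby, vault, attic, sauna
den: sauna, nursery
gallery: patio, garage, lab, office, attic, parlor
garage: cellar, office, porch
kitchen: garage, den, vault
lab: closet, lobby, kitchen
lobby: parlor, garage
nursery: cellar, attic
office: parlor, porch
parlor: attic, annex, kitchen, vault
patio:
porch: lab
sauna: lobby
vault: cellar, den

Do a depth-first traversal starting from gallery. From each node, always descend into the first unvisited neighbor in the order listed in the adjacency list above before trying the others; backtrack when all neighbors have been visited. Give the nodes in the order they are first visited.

Visit gallery
gallery → patio
gallery → garage
garage → cellar
cellar → kitchen
kitchen → den
den → sauna
sauna → lobby
lobby → parlor
parlor → attic
attic → nursery
attic → office
office → porch
porch → lab
lab → closet
closet → vault
parlor → annex

gallery patio garage cellar kitchen den sauna lobby parlor attic nursery office porch lab closet vault annex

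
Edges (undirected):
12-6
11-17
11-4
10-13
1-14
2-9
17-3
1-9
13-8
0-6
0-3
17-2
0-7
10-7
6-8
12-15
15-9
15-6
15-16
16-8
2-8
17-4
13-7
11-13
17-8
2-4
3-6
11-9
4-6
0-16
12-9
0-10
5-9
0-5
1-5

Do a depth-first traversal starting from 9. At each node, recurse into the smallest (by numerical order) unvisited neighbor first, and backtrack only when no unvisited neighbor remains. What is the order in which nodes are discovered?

9 1 5 0 3 6 4 2 8 13 7 10 11 17 16 15 12 14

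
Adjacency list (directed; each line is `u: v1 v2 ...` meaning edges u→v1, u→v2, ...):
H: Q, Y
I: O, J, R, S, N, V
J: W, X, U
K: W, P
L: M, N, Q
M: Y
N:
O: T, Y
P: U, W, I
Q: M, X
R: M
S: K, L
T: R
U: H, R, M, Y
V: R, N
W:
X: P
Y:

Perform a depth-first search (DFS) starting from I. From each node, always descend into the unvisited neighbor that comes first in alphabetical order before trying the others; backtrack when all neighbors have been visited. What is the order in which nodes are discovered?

Visit I
I → J
J → U
U → H
H → Q
Q → M
M → Y
Q → X
X → P
P → W
U → R
I → N
I → O
O → T
I → S
S → K
S → L
I → V

I -> J -> U -> H -> Q -> M -> Y -> X -> P -> W -> R -> N -> O -> T -> S -> K -> L -> V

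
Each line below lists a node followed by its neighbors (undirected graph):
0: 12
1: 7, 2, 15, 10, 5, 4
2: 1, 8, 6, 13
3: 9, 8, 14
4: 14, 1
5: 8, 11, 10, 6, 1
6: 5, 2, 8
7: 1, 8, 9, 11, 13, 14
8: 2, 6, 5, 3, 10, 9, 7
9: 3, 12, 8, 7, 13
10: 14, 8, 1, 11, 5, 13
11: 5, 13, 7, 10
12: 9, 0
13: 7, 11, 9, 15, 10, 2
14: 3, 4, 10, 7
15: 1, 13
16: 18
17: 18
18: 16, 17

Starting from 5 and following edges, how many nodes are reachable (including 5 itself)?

BFS from 5 visits: 5, 8, 11, 10, 6, 1, 2, 3, 9, 7, 13, 14, 15, 4, 12, 0
Reachable nodes: 16 of 19 total.

16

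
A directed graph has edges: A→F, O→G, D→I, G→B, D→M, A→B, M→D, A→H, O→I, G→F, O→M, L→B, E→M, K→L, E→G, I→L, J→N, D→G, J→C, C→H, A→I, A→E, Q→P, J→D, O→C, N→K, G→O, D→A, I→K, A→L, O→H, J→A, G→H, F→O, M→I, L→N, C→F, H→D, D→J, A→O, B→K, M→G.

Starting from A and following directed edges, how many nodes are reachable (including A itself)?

15

BFS from A visits: A, B, E, F, H, I, L, O, K, G, M, D, N, C, J
Reachable nodes: 15 of 17 total.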